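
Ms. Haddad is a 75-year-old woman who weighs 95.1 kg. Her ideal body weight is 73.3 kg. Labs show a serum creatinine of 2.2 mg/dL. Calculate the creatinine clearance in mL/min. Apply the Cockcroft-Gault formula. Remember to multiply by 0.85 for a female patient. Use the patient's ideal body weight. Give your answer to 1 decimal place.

25.6 mL/min

CrCl = (140 − 75) × 73.3 / (72 × 2.2) × 0.85 = 4764.5 / 158.40 × 0.85 ≈ 25.6 mL/min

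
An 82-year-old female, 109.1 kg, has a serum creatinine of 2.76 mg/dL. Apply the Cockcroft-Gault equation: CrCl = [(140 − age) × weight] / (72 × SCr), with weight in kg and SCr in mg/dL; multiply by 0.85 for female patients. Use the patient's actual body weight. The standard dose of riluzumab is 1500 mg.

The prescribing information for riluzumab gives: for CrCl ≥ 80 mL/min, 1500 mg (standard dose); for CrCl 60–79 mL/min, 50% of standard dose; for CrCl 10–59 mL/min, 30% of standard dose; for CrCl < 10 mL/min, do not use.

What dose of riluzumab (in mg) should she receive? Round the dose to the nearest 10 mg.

CrCl = (140 − 82) × 109.1 / (72 × 2.76) × 0.85 = 6327.8 / 198.72 × 0.85 ≈ 27.1 mL/min
CrCl ≈ 27 mL/min → bracket 10–59 mL/min.
30% of 1500 mg = 450 mg

450 mg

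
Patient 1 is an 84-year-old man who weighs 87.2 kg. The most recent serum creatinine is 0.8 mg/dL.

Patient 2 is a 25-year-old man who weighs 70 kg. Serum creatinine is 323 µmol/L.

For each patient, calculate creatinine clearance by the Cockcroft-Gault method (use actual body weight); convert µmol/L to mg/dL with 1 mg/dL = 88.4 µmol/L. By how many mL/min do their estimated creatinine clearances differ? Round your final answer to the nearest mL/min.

54 mL/min

Patient 1: CrCl = (140 − 84) × 87.2 / (72 × 0.8) = 4883.2 / 57.60 ≈ 84.8 mL/min
Patient 2: SCr = 323 / 88.4 = 3.654 mg/dL
Patient 2: CrCl = (140 − 25) × 70 / (72 × 3.654) = 8050.0 / 263.09 ≈ 30.6 mL/min
|84.8 − 30.6| = 54.2 mL/min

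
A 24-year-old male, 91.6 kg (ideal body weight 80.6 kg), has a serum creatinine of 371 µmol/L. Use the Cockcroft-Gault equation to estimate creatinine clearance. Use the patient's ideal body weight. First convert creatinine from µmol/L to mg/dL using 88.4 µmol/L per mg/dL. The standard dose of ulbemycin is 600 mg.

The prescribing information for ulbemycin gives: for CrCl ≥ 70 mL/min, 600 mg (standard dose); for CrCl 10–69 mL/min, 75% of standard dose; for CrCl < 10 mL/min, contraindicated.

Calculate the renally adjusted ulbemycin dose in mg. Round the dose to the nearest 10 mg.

SCr = 371 / 88.4 = 4.197 mg/dL
CrCl = (140 − 24) × 80.6 / (72 × 4.197) = 9349.6 / 302.18 ≈ 30.9 mL/min
CrCl ≈ 31 mL/min → bracket 10–69 mL/min.
75% of 600 mg = 450 mg

450 mg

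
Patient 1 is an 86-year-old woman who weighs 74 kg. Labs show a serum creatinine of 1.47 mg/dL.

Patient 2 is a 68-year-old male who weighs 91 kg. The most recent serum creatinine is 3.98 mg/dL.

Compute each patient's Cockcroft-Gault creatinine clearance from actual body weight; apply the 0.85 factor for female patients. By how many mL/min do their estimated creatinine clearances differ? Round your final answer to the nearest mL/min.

9 mL/min

Patient 1: CrCl = (140 − 86) × 74 / (72 × 1.47) × 0.85 = 3996.0 / 105.84 × 0.85 ≈ 32.1 mL/min
Patient 2: CrCl = (140 − 68) × 91 / (72 × 3.98) = 6552.0 / 286.56 ≈ 22.9 mL/min
|32.1 − 22.9| = 9.2 mL/min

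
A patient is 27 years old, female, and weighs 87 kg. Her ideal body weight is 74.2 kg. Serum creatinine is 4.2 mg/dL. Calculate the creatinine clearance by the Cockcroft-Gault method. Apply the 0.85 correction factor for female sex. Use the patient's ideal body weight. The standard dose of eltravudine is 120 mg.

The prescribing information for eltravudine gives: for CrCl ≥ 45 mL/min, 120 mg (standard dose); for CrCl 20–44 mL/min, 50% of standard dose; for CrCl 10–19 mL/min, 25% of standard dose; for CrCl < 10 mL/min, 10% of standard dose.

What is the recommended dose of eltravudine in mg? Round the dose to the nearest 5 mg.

60 mg

CrCl = (140 − 27) × 74.2 / (72 × 4.2) × 0.85 = 8384.6 / 302.40 × 0.85 ≈ 23.6 mL/min
CrCl ≈ 24 mL/min → bracket 20–44 mL/min.
50% of 120 mg = 60 mg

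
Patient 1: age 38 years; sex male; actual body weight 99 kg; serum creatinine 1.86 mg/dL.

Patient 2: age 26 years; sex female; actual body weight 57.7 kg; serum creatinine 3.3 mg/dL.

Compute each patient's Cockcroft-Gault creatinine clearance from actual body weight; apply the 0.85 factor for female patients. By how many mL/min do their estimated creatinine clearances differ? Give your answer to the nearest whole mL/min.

52 mL/min

Patient 1: CrCl = (140 − 38) × 99 / (72 × 1.86) = 10098.0 / 133.92 ≈ 75.4 mL/min
Patient 2: CrCl = (140 − 26) × 57.7 / (72 × 3.3) × 0.85 = 6577.8 / 237.60 × 0.85 ≈ 23.5 mL/min
|75.4 − 23.5| = 51.9 mL/min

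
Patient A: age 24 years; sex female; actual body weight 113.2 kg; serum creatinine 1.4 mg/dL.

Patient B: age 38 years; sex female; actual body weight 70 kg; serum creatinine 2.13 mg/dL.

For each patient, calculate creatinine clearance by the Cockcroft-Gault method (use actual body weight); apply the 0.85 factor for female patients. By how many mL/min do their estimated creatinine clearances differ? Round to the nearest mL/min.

Patient A: CrCl = (140 − 24) × 113.2 / (72 × 1.4) × 0.85 = 13131.2 / 100.80 × 0.85 ≈ 110.7 mL/min
Patient B: CrCl = (140 − 38) × 70 / (72 × 2.13) × 0.85 = 7140.0 / 153.36 × 0.85 ≈ 39.6 mL/min
|110.7 − 39.6| = 71.1 mL/min

71 mL/min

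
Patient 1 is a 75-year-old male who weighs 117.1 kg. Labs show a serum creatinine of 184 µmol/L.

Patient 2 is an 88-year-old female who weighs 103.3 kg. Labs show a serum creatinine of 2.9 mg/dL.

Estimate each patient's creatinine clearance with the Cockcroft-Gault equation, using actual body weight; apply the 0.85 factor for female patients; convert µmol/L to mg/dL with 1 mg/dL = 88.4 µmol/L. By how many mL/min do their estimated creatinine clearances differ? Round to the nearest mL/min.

29 mL/min

Patient 1: SCr = 184 / 88.4 = 2.081 mg/dL
Patient 1: CrCl = (140 − 75) × 117.1 / (72 × 2.081) = 7611.5 / 149.83 ≈ 50.8 mL/min
Patient 2: CrCl = (140 − 88) × 103.3 / (72 × 2.9) × 0.85 = 5371.6 / 208.80 × 0.85 ≈ 21.9 mL/min
|50.8 − 21.9| = 28.9 mL/min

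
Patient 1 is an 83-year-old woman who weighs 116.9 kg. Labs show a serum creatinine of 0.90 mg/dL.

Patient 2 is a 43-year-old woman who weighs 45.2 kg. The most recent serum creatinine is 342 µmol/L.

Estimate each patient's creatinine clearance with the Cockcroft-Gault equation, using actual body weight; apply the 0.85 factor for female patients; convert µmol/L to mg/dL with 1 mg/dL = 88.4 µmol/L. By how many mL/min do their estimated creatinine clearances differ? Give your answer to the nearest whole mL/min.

74 mL/min

Patient 1: CrCl = (140 − 83) × 116.9 / (72 × 0.9) × 0.85 = 6663.3 / 64.80 × 0.85 ≈ 87.4 mL/min
Patient 2: SCr = 342 / 88.4 = 3.869 mg/dL
Patient 2: CrCl = (140 − 43) × 45.2 / (72 × 3.869) × 0.85 = 4384.4 / 278.57 × 0.85 ≈ 13.4 mL/min
|87.4 − 13.4| = 74.0 mL/min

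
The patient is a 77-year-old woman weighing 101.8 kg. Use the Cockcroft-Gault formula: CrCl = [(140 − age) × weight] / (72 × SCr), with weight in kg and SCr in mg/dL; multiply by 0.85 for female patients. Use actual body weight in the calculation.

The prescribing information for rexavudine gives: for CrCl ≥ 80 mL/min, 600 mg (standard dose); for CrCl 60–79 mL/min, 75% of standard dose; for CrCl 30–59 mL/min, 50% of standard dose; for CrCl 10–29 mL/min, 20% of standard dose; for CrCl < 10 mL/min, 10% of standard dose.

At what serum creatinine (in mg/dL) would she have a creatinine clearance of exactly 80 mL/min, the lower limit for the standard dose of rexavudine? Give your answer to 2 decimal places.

0.95 mg/dL

Standard dose requires CrCl ≥ 80 mL/min.
Set (140 − 77) × 101.8 × 0.85 / (72 × SCr) = 80
SCr = (140 − 77) × 101.8 × 0.85 / (72 × 80) = 0.946 mg/dL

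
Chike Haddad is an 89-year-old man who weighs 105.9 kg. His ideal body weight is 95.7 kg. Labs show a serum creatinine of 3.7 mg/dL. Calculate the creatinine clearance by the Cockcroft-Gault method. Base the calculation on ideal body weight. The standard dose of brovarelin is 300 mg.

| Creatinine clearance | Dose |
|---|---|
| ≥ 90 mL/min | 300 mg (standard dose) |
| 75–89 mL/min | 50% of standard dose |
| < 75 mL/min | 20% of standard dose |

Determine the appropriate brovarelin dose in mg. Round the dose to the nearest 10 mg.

CrCl = (140 − 89) × 95.7 / (72 × 3.7) = 4880.7 / 266.40 ≈ 18.3 mL/min
CrCl ≈ 18 mL/min → bracket < 75 mL/min.
20% of 300 mg = 60 mg

60 mg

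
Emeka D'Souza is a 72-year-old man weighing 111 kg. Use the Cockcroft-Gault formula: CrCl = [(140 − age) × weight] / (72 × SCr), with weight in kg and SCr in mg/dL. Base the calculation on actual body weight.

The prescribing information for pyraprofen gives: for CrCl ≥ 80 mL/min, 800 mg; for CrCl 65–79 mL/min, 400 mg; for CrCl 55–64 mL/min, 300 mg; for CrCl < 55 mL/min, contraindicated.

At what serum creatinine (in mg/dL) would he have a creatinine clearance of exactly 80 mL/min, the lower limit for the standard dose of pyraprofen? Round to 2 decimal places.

1.31 mg/dL

Standard dose requires CrCl ≥ 80 mL/min.
Set (140 − 72) × 111 / (72 × SCr) = 80
SCr = (140 − 72) × 111 / (72 × 80) = 1.310 mg/dL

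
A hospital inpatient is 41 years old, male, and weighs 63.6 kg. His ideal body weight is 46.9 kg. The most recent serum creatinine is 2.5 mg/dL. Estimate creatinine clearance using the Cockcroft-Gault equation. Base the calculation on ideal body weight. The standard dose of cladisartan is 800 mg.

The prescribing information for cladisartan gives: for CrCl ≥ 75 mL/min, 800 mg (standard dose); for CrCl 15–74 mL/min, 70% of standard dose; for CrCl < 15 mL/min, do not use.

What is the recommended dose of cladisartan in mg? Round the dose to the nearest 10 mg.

CrCl = (140 − 41) × 46.9 / (72 × 2.5) = 4643.1 / 180.00 ≈ 25.8 mL/min
CrCl ≈ 26 mL/min → bracket 15–74 mL/min.
70% of 800 mg = 560 mg

560 mg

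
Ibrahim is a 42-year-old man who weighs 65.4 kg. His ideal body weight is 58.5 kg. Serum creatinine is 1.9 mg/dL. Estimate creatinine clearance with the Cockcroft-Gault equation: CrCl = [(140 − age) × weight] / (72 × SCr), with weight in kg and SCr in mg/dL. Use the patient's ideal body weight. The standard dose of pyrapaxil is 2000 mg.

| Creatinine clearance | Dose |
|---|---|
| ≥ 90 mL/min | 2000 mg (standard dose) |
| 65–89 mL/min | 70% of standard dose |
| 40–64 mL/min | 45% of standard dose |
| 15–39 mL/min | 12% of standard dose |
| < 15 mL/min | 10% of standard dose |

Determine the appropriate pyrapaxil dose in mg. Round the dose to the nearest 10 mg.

CrCl = (140 − 42) × 58.5 / (72 × 1.9) = 5733.0 / 136.80 ≈ 41.9 mL/min
CrCl ≈ 42 mL/min → bracket 40–64 mL/min.
45% of 2000 mg = 900 mg

900 mg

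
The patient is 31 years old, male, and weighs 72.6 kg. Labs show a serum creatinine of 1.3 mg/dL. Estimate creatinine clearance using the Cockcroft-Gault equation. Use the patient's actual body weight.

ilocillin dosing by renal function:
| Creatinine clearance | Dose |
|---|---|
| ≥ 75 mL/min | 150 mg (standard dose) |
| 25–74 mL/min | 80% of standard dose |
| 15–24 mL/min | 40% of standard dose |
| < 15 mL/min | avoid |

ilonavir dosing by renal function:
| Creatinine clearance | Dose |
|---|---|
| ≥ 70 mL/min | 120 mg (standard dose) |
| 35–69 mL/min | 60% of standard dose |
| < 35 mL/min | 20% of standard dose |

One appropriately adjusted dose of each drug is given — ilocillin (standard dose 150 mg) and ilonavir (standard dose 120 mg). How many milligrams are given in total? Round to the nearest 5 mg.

CrCl = (140 − 31) × 72.6 / (72 × 1.3) = 7913.4 / 93.60 ≈ 84.5 mL/min
CrCl ≈ 85 mL/min.
ilocillin: ≥ 75 mL/min → 100% of 150 mg = 150 mg.
ilonavir: ≥ 70 mL/min → 100% of 120 mg = 120 mg.
Total = 150 + 120 = 270 mg.

270 mg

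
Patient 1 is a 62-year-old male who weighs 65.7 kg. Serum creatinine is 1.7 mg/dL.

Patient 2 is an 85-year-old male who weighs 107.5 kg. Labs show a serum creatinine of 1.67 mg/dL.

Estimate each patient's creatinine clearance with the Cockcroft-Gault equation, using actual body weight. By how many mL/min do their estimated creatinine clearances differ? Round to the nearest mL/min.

Patient 1: CrCl = (140 − 62) × 65.7 / (72 × 1.7) = 5124.6 / 122.40 ≈ 41.9 mL/min
Patient 2: CrCl = (140 − 85) × 107.5 / (72 × 1.67) = 5912.5 / 120.24 ≈ 49.2 mL/min
|41.9 − 49.2| = 7.3 mL/min

7 mL/min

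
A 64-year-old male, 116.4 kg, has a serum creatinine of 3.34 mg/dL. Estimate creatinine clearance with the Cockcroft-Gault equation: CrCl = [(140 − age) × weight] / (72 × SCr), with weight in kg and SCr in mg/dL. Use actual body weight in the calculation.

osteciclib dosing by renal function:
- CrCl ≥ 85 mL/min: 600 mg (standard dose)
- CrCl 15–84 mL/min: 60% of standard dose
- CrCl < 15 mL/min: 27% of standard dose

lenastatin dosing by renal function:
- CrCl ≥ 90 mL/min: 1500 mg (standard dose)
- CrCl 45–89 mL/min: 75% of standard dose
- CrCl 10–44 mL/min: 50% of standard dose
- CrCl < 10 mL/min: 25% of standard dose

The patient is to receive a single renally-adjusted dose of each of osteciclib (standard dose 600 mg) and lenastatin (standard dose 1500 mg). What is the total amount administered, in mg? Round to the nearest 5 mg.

CrCl = (140 − 64) × 116.4 / (72 × 3.34) = 8846.4 / 240.48 ≈ 36.8 mL/min
CrCl ≈ 37 mL/min.
osteciclib: 15–84 mL/min → 60% of 600 mg = 360 mg.
lenastatin: 10–44 mL/min → 50% of 1500 mg = 750 mg.
Total = 360 + 750 = 1110 mg.

1110 mg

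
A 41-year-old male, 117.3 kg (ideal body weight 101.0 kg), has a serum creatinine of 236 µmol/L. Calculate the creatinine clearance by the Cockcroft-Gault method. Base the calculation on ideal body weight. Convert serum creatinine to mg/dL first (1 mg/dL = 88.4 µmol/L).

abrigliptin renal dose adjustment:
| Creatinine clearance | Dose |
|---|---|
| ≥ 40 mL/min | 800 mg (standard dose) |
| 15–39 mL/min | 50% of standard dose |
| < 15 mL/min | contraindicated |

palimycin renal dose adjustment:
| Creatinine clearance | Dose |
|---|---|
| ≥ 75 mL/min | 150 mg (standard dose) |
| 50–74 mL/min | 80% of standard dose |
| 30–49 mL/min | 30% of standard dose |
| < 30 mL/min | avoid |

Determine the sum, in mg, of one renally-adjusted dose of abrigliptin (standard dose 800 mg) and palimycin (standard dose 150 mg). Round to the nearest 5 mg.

920 mg

SCr = 236 / 88.4 = 2.67 mg/dL
CrCl = (140 − 41) × 101 / (72 × 2.67) = 9999.0 / 192.24 ≈ 52.0 mL/min
CrCl ≈ 52 mL/min.
abrigliptin: ≥ 40 mL/min → 100% of 800 mg = 800 mg.
palimycin: 50–74 mL/min → 80% of 150 mg = 120 mg.
Total = 800 + 120 = 920 mg.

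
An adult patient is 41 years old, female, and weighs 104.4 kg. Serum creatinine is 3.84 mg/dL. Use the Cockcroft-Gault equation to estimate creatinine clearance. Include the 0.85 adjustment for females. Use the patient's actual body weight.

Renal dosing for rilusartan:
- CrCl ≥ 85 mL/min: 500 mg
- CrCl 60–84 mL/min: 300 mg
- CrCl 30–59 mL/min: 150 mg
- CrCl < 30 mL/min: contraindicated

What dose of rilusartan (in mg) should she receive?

CrCl = (140 − 41) × 104.4 / (72 × 3.84) × 0.85 = 10335.6 / 276.48 × 0.85 ≈ 31.8 mL/min
CrCl ≈ 32 mL/min → bracket 30–59 mL/min.
Dose for this bracket: 150 mg.

150 mg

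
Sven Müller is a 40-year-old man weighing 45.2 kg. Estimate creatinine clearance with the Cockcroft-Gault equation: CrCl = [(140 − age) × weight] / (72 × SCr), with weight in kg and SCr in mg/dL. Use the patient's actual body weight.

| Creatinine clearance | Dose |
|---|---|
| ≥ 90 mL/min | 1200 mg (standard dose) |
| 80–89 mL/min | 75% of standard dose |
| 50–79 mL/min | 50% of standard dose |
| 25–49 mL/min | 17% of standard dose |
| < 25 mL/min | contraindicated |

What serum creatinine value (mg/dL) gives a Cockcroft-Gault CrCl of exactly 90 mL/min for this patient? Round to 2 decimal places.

Standard dose requires CrCl ≥ 90 mL/min.
Set (140 − 40) × 45.2 / (72 × SCr) = 90
SCr = (140 − 40) × 45.2 / (72 × 90) = 0.698 mg/dL

0.70 mg/dL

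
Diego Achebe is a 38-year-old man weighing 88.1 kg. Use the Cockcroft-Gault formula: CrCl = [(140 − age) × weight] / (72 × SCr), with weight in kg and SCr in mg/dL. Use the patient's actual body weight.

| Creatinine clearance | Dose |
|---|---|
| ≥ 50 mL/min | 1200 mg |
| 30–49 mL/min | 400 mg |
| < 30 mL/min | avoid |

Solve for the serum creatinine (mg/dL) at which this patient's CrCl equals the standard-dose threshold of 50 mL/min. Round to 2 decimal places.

2.50 mg/dL

Standard dose requires CrCl ≥ 50 mL/min.
Set (140 − 38) × 88.1 / (72 × SCr) = 50
SCr = (140 − 38) × 88.1 / (72 × 50) = 2.496 mg/dL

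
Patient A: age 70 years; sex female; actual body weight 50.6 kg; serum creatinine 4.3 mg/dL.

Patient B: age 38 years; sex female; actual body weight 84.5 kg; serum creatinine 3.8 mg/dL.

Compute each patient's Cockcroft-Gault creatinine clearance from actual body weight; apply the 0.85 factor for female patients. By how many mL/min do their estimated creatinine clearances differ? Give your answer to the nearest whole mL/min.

Patient A: CrCl = (140 − 70) × 50.6 / (72 × 4.3) × 0.85 = 3542.0 / 309.60 × 0.85 ≈ 9.7 mL/min
Patient B: CrCl = (140 − 38) × 84.5 / (72 × 3.8) × 0.85 = 8619.0 / 273.60 × 0.85 ≈ 26.8 mL/min
|9.7 − 26.8| = 17.1 mL/min

17 mL/min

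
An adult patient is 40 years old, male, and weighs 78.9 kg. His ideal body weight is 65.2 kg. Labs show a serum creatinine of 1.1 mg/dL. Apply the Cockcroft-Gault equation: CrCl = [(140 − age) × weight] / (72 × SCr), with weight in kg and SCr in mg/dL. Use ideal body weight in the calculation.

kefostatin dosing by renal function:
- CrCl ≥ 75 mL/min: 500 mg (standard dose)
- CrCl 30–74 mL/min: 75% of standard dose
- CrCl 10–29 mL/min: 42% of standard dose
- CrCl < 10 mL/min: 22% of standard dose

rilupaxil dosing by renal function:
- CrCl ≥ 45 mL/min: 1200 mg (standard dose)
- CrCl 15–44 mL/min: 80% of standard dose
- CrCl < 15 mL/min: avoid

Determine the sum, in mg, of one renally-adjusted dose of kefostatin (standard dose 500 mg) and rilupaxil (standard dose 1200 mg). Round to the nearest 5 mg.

1700 mg

CrCl = (140 − 40) × 65.2 / (72 × 1.1) = 6520.0 / 79.20 ≈ 82.3 mL/min
CrCl ≈ 82 mL/min.
kefostatin: ≥ 75 mL/min → 100% of 500 mg = 500 mg.
rilupaxil: ≥ 45 mL/min → 100% of 1200 mg = 1200 mg.
Total = 500 + 1200 = 1700 mg.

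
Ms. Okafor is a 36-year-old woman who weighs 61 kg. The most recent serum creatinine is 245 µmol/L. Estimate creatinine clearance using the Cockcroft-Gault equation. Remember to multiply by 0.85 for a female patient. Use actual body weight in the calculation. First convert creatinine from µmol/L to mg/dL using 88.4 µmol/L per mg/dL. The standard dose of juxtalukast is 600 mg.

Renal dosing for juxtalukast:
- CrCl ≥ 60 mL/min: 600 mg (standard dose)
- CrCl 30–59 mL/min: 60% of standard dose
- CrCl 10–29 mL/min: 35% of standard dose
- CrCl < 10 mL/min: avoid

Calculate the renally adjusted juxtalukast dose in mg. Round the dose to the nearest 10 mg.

210 mg

SCr = 245 / 88.4 = 2.771 mg/dL
CrCl = (140 − 36) × 61 / (72 × 2.771) × 0.85 = 6344.0 / 199.51 × 0.85 ≈ 27.0 mL/min
CrCl ≈ 27 mL/min → bracket 10–29 mL/min.
35% of 600 mg = 210 mg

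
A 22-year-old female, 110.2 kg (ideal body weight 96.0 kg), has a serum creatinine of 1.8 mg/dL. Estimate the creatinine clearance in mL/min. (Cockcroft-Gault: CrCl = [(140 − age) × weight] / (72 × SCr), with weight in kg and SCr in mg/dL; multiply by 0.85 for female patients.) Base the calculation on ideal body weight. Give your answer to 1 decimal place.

74.3 mL/min

CrCl = (140 − 22) × 96 / (72 × 1.8) × 0.85 = 11328.0 / 129.60 × 0.85 ≈ 74.3 mL/min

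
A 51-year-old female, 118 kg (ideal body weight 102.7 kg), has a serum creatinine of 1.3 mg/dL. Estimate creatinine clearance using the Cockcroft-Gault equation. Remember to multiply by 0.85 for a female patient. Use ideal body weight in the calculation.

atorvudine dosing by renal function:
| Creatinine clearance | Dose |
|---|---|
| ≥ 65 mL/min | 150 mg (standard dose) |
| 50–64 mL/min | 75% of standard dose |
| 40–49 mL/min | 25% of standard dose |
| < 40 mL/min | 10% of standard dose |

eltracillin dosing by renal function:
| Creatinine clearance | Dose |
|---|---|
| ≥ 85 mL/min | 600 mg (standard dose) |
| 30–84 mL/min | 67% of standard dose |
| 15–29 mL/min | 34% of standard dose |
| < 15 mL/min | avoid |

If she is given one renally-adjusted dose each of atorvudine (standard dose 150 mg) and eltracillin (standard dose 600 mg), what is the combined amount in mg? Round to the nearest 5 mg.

550 mg

CrCl = (140 − 51) × 102.7 / (72 × 1.3) × 0.85 = 9140.3 / 93.60 × 0.85 ≈ 83.0 mL/min
CrCl ≈ 83 mL/min.
atorvudine: ≥ 65 mL/min → 100% of 150 mg = 150 mg.
eltracillin: 30–84 mL/min → 67% of 600 mg = 402 mg.
Total = 150 + 402 = 552 mg.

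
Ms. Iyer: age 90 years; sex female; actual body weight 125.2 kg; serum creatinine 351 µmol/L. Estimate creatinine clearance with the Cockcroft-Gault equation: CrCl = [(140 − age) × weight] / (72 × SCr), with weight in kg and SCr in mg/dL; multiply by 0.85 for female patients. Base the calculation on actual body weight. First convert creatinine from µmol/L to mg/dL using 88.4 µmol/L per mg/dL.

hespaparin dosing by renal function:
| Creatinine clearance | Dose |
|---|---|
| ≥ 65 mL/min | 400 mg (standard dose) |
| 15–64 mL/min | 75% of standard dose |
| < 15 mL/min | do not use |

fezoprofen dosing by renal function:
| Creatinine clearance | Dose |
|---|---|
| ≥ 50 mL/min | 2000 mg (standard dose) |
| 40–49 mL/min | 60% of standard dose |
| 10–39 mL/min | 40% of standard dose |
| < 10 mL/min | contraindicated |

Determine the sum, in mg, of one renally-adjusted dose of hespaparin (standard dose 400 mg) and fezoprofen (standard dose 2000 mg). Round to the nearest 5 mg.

SCr = 351 / 88.4 = 3.971 mg/dL
CrCl = (140 − 90) × 125.2 / (72 × 3.971) × 0.85 = 6260.0 / 285.91 × 0.85 ≈ 18.6 mL/min
CrCl ≈ 19 mL/min.
hespaparin: 15–64 mL/min → 75% of 400 mg = 300 mg.
fezoprofen: 10–39 mL/min → 40% of 2000 mg = 800 mg.
Total = 300 + 800 = 1100 mg.

1100 mg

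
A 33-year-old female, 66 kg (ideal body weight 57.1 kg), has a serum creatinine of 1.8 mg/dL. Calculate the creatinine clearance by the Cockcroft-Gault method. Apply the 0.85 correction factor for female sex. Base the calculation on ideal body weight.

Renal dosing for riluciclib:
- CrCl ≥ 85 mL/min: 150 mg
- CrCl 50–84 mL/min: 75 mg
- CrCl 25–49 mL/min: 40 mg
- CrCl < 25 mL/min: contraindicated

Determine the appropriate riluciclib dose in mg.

CrCl = (140 − 33) × 57.1 / (72 × 1.8) × 0.85 = 6109.7 / 129.60 × 0.85 ≈ 40.1 mL/min
CrCl ≈ 40 mL/min → bracket 25–49 mL/min.
Dose for this bracket: 40 mg.

40 mg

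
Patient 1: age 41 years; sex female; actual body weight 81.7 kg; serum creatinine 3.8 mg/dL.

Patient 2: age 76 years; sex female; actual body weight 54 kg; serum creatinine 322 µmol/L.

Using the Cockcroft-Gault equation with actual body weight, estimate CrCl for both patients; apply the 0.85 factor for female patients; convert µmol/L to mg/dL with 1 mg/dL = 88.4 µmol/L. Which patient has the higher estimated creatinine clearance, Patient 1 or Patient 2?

Patient 1: CrCl = (140 − 41) × 81.7 / (72 × 3.8) × 0.85 = 8088.3 / 273.60 × 0.85 ≈ 25.1 mL/min
Patient 2: SCr = 322 / 88.4 = 3.643 mg/dL
Patient 2: CrCl = (140 − 76) × 54 / (72 × 3.643) × 0.85 = 3456.0 / 262.30 × 0.85 ≈ 11.2 mL/min
25.1 vs 11.2 mL/min → Patient 1 is higher.

Patient 1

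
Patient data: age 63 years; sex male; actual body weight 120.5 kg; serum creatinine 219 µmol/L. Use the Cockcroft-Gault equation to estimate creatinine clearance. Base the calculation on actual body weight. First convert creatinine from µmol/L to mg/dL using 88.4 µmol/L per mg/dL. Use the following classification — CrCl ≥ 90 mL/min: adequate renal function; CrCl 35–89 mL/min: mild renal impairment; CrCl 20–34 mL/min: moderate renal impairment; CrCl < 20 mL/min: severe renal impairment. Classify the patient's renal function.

mild renal impairment

SCr = 219 / 88.4 = 2.477 mg/dL
CrCl = (140 − 63) × 120.5 / (72 × 2.477) = 9278.5 / 178.34 ≈ 52.0 mL/min
52 mL/min falls in the 'mild renal impairment' range.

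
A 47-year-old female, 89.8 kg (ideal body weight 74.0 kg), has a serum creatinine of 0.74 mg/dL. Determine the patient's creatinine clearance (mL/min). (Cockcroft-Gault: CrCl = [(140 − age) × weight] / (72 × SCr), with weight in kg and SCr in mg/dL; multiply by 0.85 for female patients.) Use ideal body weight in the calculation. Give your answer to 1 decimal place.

CrCl = (140 − 47) × 74 / (72 × 0.74) × 0.85 = 6882.0 / 53.28 × 0.85 ≈ 109.8 mL/min

109.8 mL/min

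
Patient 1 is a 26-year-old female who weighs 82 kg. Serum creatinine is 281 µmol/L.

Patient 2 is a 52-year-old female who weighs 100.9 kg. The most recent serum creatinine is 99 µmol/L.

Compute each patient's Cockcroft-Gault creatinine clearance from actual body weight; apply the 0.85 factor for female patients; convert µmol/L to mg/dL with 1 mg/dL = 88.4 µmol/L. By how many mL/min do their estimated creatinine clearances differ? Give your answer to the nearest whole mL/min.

59 mL/min

Patient 1: SCr = 281 / 88.4 = 3.179 mg/dL
Patient 1: CrCl = (140 − 26) × 82 / (72 × 3.179) × 0.85 = 9348.0 / 228.89 × 0.85 ≈ 34.7 mL/min
Patient 2: SCr = 99 / 88.4 = 1.12 mg/dL
Patient 2: CrCl = (140 − 52) × 100.9 / (72 × 1.12) × 0.85 = 8879.2 / 80.64 × 0.85 ≈ 93.6 mL/min
|34.7 − 93.6| = 58.9 mL/min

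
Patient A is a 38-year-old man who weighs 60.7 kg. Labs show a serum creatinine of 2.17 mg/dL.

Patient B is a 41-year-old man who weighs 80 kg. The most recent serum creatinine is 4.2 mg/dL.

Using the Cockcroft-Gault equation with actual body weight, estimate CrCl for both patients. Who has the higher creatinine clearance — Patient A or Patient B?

Patient A

Patient A: CrCl = (140 − 38) × 60.7 / (72 × 2.17) = 6191.4 / 156.24 ≈ 39.6 mL/min
Patient B: CrCl = (140 − 41) × 80 / (72 × 4.2) = 7920.0 / 302.40 ≈ 26.2 mL/min
39.6 vs 26.2 mL/min → Patient A is higher.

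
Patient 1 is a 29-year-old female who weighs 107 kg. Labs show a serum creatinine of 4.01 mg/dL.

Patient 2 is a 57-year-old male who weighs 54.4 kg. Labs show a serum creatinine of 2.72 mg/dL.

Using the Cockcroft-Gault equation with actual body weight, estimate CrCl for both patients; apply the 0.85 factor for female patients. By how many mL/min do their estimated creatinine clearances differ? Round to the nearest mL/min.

Patient 1: CrCl = (140 − 29) × 107 / (72 × 4.01) × 0.85 = 11877.0 / 288.72 × 0.85 ≈ 35.0 mL/min
Patient 2: CrCl = (140 − 57) × 54.4 / (72 × 2.72) = 4515.2 / 195.84 ≈ 23.1 mL/min
|35.0 − 23.1| = 11.9 mL/min

12 mL/min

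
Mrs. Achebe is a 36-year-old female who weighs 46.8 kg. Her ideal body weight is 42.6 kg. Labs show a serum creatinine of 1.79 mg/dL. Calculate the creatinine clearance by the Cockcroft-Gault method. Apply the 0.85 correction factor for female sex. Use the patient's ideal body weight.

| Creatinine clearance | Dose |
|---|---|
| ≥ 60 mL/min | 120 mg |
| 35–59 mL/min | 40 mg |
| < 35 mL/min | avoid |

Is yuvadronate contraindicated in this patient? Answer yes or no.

CrCl = (140 − 36) × 42.6 / (72 × 1.79) × 0.85 = 4430.4 / 128.88 × 0.85 ≈ 29.2 mL/min
CrCl ≈ 29 mL/min, which is < 35 mL/min.

yes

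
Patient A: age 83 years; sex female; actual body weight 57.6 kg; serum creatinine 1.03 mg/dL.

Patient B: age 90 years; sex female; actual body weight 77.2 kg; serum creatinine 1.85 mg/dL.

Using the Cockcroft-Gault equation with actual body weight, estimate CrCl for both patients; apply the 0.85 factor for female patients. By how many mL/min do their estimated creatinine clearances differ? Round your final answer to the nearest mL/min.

Patient A: CrCl = (140 − 83) × 57.6 / (72 × 1.03) × 0.85 = 3283.2 / 74.16 × 0.85 ≈ 37.6 mL/min
Patient B: CrCl = (140 − 90) × 77.2 / (72 × 1.85) × 0.85 = 3860.0 / 133.20 × 0.85 ≈ 24.6 mL/min
|37.6 − 24.6| = 13.0 mL/min

13 mL/min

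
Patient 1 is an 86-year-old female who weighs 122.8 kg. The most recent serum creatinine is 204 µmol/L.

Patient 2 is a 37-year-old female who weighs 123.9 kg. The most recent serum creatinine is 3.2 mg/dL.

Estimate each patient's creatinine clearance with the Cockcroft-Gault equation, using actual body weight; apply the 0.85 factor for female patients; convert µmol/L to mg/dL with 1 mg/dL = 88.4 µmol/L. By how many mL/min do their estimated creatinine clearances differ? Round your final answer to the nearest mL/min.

13 mL/min

Patient 1: SCr = 204 / 88.4 = 2.308 mg/dL
Patient 1: CrCl = (140 − 86) × 122.8 / (72 × 2.308) × 0.85 = 6631.2 / 166.18 × 0.85 ≈ 33.9 mL/min
Patient 2: CrCl = (140 − 37) × 123.9 / (72 × 3.2) × 0.85 = 12761.7 / 230.40 × 0.85 ≈ 47.1 mL/min
|33.9 − 47.1| = 13.2 mL/min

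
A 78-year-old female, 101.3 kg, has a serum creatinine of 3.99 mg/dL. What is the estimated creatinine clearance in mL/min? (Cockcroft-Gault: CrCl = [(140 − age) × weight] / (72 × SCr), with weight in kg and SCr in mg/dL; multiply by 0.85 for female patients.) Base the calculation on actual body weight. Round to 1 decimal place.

CrCl = (140 − 78) × 101.3 / (72 × 3.99) × 0.85 = 6280.6 / 287.28 × 0.85 ≈ 18.6 mL/min

18.6 mL/min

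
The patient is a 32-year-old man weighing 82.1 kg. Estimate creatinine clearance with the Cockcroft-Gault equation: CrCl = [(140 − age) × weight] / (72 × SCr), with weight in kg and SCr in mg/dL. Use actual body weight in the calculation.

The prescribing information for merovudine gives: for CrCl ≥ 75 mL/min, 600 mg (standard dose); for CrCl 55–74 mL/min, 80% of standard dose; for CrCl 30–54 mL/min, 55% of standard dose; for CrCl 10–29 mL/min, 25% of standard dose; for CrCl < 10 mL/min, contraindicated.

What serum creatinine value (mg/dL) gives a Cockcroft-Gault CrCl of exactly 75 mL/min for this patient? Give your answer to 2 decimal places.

Standard dose requires CrCl ≥ 75 mL/min.
Set (140 − 32) × 82.1 / (72 × SCr) = 75
SCr = (140 − 32) × 82.1 / (72 × 75) = 1.642 mg/dL

1.64 mg/dL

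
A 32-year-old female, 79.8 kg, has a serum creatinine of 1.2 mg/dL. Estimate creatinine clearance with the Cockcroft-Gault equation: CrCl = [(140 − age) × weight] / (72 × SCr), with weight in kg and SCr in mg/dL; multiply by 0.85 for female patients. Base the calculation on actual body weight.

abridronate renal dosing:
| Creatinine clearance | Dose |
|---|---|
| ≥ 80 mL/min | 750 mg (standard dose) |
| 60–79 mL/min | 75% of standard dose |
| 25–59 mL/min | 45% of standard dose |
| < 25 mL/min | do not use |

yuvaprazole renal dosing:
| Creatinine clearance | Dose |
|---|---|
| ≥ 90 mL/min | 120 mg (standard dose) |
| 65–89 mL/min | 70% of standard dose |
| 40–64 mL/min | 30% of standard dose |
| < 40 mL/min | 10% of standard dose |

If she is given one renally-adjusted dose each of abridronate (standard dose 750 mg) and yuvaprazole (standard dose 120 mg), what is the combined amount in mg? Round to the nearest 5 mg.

CrCl = (140 − 32) × 79.8 / (72 × 1.2) × 0.85 = 8618.4 / 86.40 × 0.85 ≈ 84.8 mL/min
CrCl ≈ 85 mL/min.
abridronate: ≥ 80 mL/min → 100% of 750 mg = 750 mg.
yuvaprazole: 65–89 mL/min → 70% of 120 mg = 84 mg.
Total = 750 + 84 = 834 mg.

835 mg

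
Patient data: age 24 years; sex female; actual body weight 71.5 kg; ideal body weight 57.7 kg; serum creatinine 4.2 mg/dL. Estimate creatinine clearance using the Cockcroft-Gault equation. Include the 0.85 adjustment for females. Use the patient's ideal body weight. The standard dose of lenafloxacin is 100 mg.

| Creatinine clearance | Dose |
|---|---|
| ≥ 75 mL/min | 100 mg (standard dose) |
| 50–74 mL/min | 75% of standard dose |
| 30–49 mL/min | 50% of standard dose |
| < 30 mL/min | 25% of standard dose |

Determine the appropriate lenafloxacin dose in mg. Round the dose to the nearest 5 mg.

CrCl = (140 − 24) × 57.7 / (72 × 4.2) × 0.85 = 6693.2 / 302.40 × 0.85 ≈ 18.8 mL/min
CrCl ≈ 19 mL/min → bracket < 30 mL/min.
25% of 100 mg = 25 mg

25 mg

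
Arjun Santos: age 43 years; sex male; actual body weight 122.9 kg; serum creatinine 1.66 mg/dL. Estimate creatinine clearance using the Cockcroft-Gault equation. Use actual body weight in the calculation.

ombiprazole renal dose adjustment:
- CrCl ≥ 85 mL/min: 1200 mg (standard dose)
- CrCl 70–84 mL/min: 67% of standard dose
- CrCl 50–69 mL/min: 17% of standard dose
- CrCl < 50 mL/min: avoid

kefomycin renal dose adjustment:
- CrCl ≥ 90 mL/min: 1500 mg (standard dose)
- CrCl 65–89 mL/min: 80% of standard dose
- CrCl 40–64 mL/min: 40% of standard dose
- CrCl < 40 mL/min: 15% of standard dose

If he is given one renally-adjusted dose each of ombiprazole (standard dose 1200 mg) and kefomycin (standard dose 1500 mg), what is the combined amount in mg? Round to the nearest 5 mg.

2700 mg

CrCl = (140 − 43) × 122.9 / (72 × 1.66) = 11921.3 / 119.52 ≈ 99.7 mL/min
CrCl ≈ 100 mL/min.
ombiprazole: ≥ 85 mL/min → 100% of 1200 mg = 1200 mg.
kefomycin: ≥ 90 mL/min → 100% of 1500 mg = 1500 mg.
Total = 1200 + 1500 = 2700 mg.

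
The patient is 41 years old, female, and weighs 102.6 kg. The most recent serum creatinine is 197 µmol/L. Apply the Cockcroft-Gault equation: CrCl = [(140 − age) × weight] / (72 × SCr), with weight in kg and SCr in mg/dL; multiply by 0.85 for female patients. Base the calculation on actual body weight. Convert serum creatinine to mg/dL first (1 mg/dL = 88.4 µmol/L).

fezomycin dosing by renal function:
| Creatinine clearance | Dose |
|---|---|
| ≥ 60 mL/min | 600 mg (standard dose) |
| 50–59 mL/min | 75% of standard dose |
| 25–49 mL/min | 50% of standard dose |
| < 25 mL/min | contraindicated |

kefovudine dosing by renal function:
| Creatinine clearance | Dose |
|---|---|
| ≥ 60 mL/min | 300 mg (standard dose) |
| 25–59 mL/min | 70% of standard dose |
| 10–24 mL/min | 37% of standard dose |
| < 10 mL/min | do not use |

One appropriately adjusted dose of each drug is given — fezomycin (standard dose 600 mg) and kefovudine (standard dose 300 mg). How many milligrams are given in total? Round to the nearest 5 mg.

SCr = 197 / 88.4 = 2.229 mg/dL
CrCl = (140 − 41) × 102.6 / (72 × 2.229) × 0.85 = 10157.4 / 160.49 × 0.85 ≈ 53.8 mL/min
CrCl ≈ 54 mL/min.
fezomycin: 50–59 mL/min → 75% of 600 mg = 450 mg.
kefovudine: 25–59 mL/min → 70% of 300 mg = 210 mg.
Total = 450 + 210 = 660 mg.

660 mg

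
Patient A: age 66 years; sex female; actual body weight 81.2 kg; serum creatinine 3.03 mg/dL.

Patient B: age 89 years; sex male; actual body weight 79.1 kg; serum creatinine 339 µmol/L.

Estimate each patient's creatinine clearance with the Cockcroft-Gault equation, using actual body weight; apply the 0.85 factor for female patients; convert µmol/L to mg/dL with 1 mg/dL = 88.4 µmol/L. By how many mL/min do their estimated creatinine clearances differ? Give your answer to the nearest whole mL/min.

Patient A: CrCl = (140 − 66) × 81.2 / (72 × 3.03) × 0.85 = 6008.8 / 218.16 × 0.85 ≈ 23.4 mL/min
Patient B: SCr = 339 / 88.4 = 3.835 mg/dL
Patient B: CrCl = (140 − 89) × 79.1 / (72 × 3.835) = 4034.1 / 276.12 ≈ 14.6 mL/min
|23.4 − 14.6| = 8.8 mL/min

9 mL/min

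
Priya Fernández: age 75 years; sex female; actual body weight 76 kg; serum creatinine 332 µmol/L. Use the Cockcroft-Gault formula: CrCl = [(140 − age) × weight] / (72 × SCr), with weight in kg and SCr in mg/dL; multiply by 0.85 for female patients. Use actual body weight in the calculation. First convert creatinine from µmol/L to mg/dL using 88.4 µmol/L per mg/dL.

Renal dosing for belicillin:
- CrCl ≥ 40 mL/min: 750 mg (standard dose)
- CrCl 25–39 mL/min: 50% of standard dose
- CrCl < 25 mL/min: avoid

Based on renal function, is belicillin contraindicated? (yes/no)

yes

SCr = 332 / 88.4 = 3.756 mg/dL
CrCl = (140 − 75) × 76 / (72 × 3.756) × 0.85 = 4940.0 / 270.43 × 0.85 ≈ 15.5 mL/min
CrCl ≈ 16 mL/min, which is < 25 mL/min.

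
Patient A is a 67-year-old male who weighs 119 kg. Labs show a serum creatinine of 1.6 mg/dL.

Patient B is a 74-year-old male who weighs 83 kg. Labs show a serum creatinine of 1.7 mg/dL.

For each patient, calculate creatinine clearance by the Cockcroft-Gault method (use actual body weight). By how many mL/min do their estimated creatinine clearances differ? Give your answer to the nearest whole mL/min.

Patient A: CrCl = (140 − 67) × 119 / (72 × 1.6) = 8687.0 / 115.20 ≈ 75.4 mL/min
Patient B: CrCl = (140 − 74) × 83 / (72 × 1.7) = 5478.0 / 122.40 ≈ 44.8 mL/min
|75.4 − 44.8| = 30.6 mL/min

31 mL/min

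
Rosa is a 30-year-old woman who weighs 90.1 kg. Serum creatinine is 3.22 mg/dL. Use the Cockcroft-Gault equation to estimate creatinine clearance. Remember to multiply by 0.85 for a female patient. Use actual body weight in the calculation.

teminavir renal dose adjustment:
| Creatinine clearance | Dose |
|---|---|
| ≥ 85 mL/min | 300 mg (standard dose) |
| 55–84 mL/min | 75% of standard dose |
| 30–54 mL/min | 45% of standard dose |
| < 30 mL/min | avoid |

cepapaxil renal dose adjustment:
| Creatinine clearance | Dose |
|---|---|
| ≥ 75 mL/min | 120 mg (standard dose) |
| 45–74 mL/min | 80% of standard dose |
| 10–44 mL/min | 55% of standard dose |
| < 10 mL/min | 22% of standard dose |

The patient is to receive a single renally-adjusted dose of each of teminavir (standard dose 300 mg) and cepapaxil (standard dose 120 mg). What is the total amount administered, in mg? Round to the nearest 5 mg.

CrCl = (140 − 30) × 90.1 / (72 × 3.22) × 0.85 = 9911.0 / 231.84 × 0.85 ≈ 36.3 mL/min
CrCl ≈ 36 mL/min.
teminavir: 30–54 mL/min → 45% of 300 mg = 135 mg.
cepapaxil: 10–44 mL/min → 55% of 120 mg = 66 mg.
Total = 135 + 66 = 201 mg.

200 mg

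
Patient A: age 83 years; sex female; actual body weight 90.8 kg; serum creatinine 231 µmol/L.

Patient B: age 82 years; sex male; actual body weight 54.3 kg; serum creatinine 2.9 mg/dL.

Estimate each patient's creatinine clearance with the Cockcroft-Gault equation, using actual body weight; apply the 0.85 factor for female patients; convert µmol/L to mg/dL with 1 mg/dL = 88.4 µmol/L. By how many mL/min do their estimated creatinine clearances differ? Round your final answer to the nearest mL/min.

Patient A: SCr = 231 / 88.4 = 2.613 mg/dL
Patient A: CrCl = (140 − 83) × 90.8 / (72 × 2.613) × 0.85 = 5175.6 / 188.14 × 0.85 ≈ 23.4 mL/min
Patient B: CrCl = (140 − 82) × 54.3 / (72 × 2.9) = 3149.4 / 208.80 ≈ 15.1 mL/min
|23.4 − 15.1| = 8.3 mL/min

8 mL/min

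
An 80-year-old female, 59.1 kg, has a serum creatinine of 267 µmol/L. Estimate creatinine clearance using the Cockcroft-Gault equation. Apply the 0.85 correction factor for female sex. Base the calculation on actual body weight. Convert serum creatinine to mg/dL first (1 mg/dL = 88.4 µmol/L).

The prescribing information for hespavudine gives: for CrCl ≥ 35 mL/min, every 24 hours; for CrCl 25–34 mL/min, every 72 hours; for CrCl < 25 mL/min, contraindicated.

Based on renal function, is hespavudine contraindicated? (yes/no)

SCr = 267 / 88.4 = 3.02 mg/dL
CrCl = (140 − 80) × 59.1 / (72 × 3.02) × 0.85 = 3546.0 / 217.44 × 0.85 ≈ 13.9 mL/min
CrCl ≈ 14 mL/min, which is < 25 mL/min.

yes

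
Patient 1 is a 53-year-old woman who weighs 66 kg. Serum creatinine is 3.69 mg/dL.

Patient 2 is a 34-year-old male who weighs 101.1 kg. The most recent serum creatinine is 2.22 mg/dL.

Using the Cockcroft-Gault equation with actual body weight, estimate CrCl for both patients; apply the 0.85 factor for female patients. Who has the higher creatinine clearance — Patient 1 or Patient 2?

Patient 2

Patient 1: CrCl = (140 − 53) × 66 / (72 × 3.69) × 0.85 = 5742.0 / 265.68 × 0.85 ≈ 18.4 mL/min
Patient 2: CrCl = (140 − 34) × 101.1 / (72 × 2.22) = 10716.6 / 159.84 ≈ 67.0 mL/min
18.4 vs 67.0 mL/min → Patient 2 is higher.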